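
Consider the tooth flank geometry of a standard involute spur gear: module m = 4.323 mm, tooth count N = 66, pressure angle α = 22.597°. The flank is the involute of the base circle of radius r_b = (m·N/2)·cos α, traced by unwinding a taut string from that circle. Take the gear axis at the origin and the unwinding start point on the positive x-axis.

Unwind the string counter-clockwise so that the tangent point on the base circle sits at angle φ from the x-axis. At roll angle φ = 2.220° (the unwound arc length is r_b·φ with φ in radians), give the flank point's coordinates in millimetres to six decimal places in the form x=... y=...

pitch radius r_p = m·N/2 = 4.323·66/2 = 142.659000
base radius r_b = r_p·cos α = 142.659000·cos 22.597° = 131.707117
roll angle φ = 2.220° = 0.03874631 rad
x = r_b·(cos φ + φ·sin φ) = 131.707117·(0.99924946 + 0.03874631·0.03873662) = 131.805944
y = r_b·(sin φ − φ·cos φ) = 131.707117·(0.03873662 − 0.03874631·0.99924946) = 0.002553

x=131.805944 y=0.002553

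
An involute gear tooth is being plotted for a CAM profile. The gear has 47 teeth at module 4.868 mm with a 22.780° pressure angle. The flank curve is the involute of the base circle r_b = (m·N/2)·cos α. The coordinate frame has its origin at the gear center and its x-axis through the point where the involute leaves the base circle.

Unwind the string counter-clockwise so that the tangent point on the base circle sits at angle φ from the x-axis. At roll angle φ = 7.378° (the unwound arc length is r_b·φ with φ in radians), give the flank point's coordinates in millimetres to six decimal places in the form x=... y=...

pitch radius r_p = m·N/2 = 4.868·47/2 = 114.398000
base radius r_b = r_p·cos α = 114.398000·cos 22.780° = 105.474769
roll angle φ = 7.378° = 0.12877039 rad
x = r_b·(cos φ + φ·sin φ) = 105.474769·(0.99172054 + 0.12877039·0.12841481) = 106.345629
y = r_b·(sin φ − φ·cos φ) = 105.474769·(0.12841481 − 0.12877039·0.99172054) = 0.074947

x=106.345629 y=0.074947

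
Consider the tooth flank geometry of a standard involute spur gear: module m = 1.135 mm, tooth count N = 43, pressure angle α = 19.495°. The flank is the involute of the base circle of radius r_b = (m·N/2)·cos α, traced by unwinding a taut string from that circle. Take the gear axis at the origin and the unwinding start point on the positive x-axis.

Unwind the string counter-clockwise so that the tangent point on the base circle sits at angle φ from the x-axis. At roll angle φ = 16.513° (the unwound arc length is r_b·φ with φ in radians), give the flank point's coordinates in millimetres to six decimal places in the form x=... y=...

x=23.939141 y=0.182042

pitch radius r_p = m·N/2 = 1.135·43/2 = 24.402500
base radius r_b = r_p·cos α = 24.402500·cos 19.495° = 23.003520
roll angle φ = 16.513° = 0.28820622 rad
x = r_b·(cos φ + φ·sin φ) = 23.003520·(0.95875527 + 0.28820622·0.28423289) = 23.939141
y = r_b·(sin φ − φ·cos φ) = 23.003520·(0.28423289 − 0.28820622·0.95875527) = 0.182042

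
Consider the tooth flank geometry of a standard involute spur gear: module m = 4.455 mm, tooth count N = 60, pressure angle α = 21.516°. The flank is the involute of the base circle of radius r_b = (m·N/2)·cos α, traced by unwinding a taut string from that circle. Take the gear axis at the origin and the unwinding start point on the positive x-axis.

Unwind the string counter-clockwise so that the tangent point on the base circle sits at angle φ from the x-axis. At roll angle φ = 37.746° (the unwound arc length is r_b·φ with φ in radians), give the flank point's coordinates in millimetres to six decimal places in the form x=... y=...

x=148.460389 y=11.343724

pitch radius r_p = m·N/2 = 4.455·60/2 = 133.650000
base radius r_b = r_p·cos α = 133.650000·cos 21.516° = 124.336625
roll angle φ = 37.746° = 0.65879198 rad
x = r_b·(cos φ + φ·sin φ) = 124.336625·(0.79073231 + 0.65879198·0.61216208) = 148.460389
y = r_b·(sin φ − φ·cos φ) = 124.336625·(0.61216208 − 0.65879198·0.79073231) = 11.343724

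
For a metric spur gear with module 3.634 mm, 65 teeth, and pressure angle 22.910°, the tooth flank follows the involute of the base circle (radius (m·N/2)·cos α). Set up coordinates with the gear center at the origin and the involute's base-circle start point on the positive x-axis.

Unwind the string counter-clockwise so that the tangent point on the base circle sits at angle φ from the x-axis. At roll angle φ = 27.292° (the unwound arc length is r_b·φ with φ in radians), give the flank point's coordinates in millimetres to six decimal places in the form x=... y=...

pitch radius r_p = m·N/2 = 3.634·65/2 = 118.105000
base radius r_b = r_p·cos α = 118.105000·cos 22.910° = 108.788580
roll angle φ = 27.292° = 0.47633526 rad
x = r_b·(cos φ + φ·sin φ) = 108.788580·(0.88868126 + 0.47633526·0.45852548) = 120.439087
y = r_b·(sin φ − φ·cos φ) = 108.788580·(0.45852548 − 0.47633526·0.88868126) = 3.831018

x=120.439087 y=3.831018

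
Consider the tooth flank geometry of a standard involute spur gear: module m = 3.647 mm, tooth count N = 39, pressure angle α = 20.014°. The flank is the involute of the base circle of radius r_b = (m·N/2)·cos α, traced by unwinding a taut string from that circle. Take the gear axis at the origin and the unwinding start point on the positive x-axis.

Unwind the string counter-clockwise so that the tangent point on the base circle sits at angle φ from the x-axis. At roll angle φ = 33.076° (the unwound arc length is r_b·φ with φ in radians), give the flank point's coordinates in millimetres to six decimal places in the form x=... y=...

x=77.045514 y=4.144046

pitch radius r_p = m·N/2 = 3.647·39/2 = 71.116500
base radius r_b = r_p·cos α = 71.116500·cos 20.014° = 66.821705
roll angle φ = 33.076° = 0.57728510 rad
x = r_b·(cos φ + φ·sin φ) = 66.821705·(0.83794739 + 0.57728510·0.54575101) = 77.045514
y = r_b·(sin φ − φ·cos φ) = 66.821705·(0.54575101 − 0.57728510·0.83794739) = 4.144046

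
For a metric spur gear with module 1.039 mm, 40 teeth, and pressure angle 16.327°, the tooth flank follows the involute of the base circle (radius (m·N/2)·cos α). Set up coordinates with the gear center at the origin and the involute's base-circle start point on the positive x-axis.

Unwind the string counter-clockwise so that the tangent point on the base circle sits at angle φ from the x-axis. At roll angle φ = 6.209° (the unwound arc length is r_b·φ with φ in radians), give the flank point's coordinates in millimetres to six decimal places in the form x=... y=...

x=20.058754 y=0.008450

pitch radius r_p = m·N/2 = 1.039·40/2 = 20.780000
base radius r_b = r_p·cos α = 20.780000·cos 16.327° = 19.942003
roll angle φ = 6.209° = 0.10836749 rad
x = r_b·(cos φ + φ·sin φ) = 19.942003·(0.99413399 + 0.10836749·0.10815552) = 20.058754
y = r_b·(sin φ − φ·cos φ) = 19.942003·(0.10815552 − 0.10836749·0.99413399) = 0.008450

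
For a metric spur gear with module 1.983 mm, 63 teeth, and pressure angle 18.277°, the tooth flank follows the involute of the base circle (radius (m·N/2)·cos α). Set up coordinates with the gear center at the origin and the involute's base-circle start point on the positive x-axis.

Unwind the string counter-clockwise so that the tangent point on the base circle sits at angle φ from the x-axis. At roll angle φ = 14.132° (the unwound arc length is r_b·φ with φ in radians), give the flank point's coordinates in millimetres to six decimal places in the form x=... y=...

x=61.090105 y=0.294869

pitch radius r_p = m·N/2 = 1.983·63/2 = 62.464500
base radius r_b = r_p·cos α = 62.464500·cos 18.277° = 59.313256
roll angle φ = 14.132° = 0.24664993 rad
x = r_b·(cos φ + φ·sin φ) = 59.313256·(0.96973580 + 0.24664993·0.24415665) = 61.090105
y = r_b·(sin φ − φ·cos φ) = 59.313256·(0.24415665 − 0.24664993·0.96973580) = 0.294869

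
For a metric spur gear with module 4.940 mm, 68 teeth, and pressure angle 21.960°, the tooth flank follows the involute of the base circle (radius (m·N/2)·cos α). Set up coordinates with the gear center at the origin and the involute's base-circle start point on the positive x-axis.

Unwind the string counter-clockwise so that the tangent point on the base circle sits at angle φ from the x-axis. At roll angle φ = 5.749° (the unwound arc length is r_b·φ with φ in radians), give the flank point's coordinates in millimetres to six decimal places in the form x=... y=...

x=156.555873 y=0.052402

pitch radius r_p = m·N/2 = 4.940·68/2 = 167.960000
base radius r_b = r_p·cos α = 167.960000·cos 21.960° = 155.773688
roll angle φ = 5.749° = 0.10033898 rad
x = r_b·(cos φ + φ·sin φ) = 155.773688·(0.99497027 + 0.10033898·0.10017070) = 156.555873
y = r_b·(sin φ − φ·cos φ) = 155.773688·(0.10017070 − 0.10033898·0.99497027) = 0.052402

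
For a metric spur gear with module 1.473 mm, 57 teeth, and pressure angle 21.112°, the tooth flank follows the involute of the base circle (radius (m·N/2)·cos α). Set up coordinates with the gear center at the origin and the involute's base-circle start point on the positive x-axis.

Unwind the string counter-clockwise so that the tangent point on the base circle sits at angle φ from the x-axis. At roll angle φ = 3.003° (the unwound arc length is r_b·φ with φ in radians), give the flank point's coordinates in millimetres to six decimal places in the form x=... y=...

pitch radius r_p = m·N/2 = 1.473·57/2 = 41.980500
base radius r_b = r_p·cos α = 41.980500·cos 21.112° = 39.162690
roll angle φ = 3.003° = 0.05241224 rad
x = r_b·(cos φ + φ·sin φ) = 39.162690·(0.99862679 + 0.05241224·0.05238824) = 39.216444
y = r_b·(sin φ − φ·cos φ) = 39.162690·(0.05238824 − 0.05241224·0.99862679) = 0.001879

x=39.216444 y=0.001879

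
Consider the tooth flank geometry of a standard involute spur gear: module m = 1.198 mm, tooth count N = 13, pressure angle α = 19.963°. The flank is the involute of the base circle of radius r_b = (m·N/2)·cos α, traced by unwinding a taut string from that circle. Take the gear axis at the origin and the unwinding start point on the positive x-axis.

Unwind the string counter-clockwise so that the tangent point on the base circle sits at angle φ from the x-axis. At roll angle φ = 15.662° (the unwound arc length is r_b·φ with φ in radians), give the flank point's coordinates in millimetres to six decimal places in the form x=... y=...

x=7.587467 y=0.049461

pitch radius r_p = m·N/2 = 1.198·13/2 = 7.787000
base radius r_b = r_p·cos α = 7.787000·cos 19.963° = 7.319105
roll angle φ = 15.662° = 0.27335347 rad
x = r_b·(cos φ + φ·sin φ) = 7.319105·(0.96287100 + 0.27335347·0.26996191) = 7.587467
y = r_b·(sin φ − φ·cos φ) = 7.319105·(0.26996191 − 0.27335347·0.96287100) = 0.049461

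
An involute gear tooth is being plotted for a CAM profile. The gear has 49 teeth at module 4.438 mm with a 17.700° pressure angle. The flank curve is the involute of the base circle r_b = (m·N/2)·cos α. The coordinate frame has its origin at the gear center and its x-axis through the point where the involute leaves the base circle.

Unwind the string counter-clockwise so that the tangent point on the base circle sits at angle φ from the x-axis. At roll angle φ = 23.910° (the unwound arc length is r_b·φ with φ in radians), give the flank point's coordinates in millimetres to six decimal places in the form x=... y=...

x=112.214309 y=2.465810

pitch radius r_p = m·N/2 = 4.438·49/2 = 108.731000
base radius r_b = r_p·cos α = 108.731000·cos 17.700° = 103.583836
roll angle φ = 23.910° = 0.41730822 rad
x = r_b·(cos φ + φ·sin φ) = 103.583836·(0.91418323 + 0.41730822·0.40530115) = 112.214309
y = r_b·(sin φ − φ·cos φ) = 103.583836·(0.40530115 − 0.41730822·0.91418323) = 2.465810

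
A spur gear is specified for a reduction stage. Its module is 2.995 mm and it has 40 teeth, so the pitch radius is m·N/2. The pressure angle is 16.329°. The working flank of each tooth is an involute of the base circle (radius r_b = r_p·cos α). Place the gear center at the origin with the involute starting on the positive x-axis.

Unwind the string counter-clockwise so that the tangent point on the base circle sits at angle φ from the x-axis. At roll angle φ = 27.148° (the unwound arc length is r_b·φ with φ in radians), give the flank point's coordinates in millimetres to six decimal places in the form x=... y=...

pitch radius r_p = m·N/2 = 2.995·40/2 = 59.900000
base radius r_b = r_p·cos α = 59.900000·cos 16.329° = 57.483820
roll angle φ = 27.148° = 0.47382199 rad
x = r_b·(cos φ + φ·sin φ) = 57.483820·(0.88983086 + 0.47382199·0.45629053) = 63.578907
y = r_b·(sin φ − φ·cos φ) = 57.483820·(0.45629053 − 0.47382199·0.88983086) = 1.992913

x=63.578907 y=1.992913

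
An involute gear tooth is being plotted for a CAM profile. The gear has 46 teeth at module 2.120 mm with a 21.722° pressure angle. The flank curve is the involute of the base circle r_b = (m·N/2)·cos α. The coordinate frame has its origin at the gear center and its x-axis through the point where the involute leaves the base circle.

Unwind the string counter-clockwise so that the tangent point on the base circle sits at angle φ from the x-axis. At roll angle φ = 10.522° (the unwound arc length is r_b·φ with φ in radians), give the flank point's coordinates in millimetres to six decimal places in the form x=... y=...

x=46.054980 y=0.093200

pitch radius r_p = m·N/2 = 2.120·46/2 = 48.760000
base radius r_b = r_p·cos α = 48.760000·cos 21.722° = 45.297578
roll angle φ = 10.522° = 0.18364354 rad
x = r_b·(cos φ + φ·sin φ) = 45.297578·(0.98318486 + 0.18364354·0.18261305) = 46.054980
y = r_b·(sin φ − φ·cos φ) = 45.297578·(0.18261305 − 0.18364354·0.98318486) = 0.093200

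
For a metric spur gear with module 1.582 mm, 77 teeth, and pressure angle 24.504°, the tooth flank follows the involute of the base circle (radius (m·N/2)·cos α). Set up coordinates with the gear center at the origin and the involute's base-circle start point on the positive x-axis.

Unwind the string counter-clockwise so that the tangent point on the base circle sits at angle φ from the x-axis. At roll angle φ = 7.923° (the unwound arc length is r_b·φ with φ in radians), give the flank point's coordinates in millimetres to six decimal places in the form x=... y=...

pitch radius r_p = m·N/2 = 1.582·77/2 = 60.907000
base radius r_b = r_p·cos α = 60.907000·cos 24.504° = 55.421248
roll angle φ = 7.923° = 0.13828244 rad
x = r_b·(cos φ + φ·sin φ) = 55.421248·(0.99045421 + 0.13828244·0.13784215) = 55.948601
y = r_b·(sin φ − φ·cos φ) = 55.421248·(0.13784215 − 0.13828244·0.99045421) = 0.048756

x=55.948601 y=0.048756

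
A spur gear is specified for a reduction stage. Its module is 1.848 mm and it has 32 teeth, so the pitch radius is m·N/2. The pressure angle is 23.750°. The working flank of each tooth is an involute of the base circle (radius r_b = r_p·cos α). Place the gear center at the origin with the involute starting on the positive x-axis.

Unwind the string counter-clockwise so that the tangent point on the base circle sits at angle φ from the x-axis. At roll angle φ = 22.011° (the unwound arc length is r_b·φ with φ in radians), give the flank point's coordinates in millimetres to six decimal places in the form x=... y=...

x=28.987927 y=0.503962

pitch radius r_p = m·N/2 = 1.848·32/2 = 29.568000
base radius r_b = r_p·cos α = 29.568000·cos 23.750° = 27.063930
roll angle φ = 22.011° = 0.38416442 rad
x = r_b·(cos φ + φ·sin φ) = 27.063930·(0.92711192 + 0.38416442·0.37478459) = 28.987927
y = r_b·(sin φ − φ·cos φ) = 27.063930·(0.37478459 − 0.38416442·0.92711192) = 0.503962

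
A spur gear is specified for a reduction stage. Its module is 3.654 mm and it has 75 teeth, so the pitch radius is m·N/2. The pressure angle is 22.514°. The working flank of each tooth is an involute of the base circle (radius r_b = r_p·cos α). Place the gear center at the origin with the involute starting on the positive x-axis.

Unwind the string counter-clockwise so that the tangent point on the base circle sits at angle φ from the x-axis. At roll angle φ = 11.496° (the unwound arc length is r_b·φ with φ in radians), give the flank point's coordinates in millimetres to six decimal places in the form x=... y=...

x=129.104132 y=0.339448

pitch radius r_p = m·N/2 = 3.654·75/2 = 137.025000
base radius r_b = r_p·cos α = 137.025000·cos 22.514° = 126.581776
roll angle φ = 11.496° = 0.20064305 rad
x = r_b·(cos φ + φ·sin φ) = 126.581776·(0.97993862 + 0.20064305·0.19929952) = 129.104132
y = r_b·(sin φ − φ·cos φ) = 126.581776·(0.19929952 − 0.20064305·0.97993862) = 0.339448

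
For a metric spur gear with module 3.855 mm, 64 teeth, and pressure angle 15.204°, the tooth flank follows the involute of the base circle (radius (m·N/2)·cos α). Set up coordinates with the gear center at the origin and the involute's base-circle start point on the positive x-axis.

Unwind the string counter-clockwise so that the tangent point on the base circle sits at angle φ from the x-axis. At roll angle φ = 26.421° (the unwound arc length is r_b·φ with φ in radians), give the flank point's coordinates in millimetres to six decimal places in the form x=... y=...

pitch radius r_p = m·N/2 = 3.855·64/2 = 123.360000
base radius r_b = r_p·cos α = 123.360000·cos 15.204° = 119.042176
roll angle φ = 26.421° = 0.46113344 rad
x = r_b·(cos φ + φ·sin φ) = 119.042176·(0.89554873 + 0.46113344·0.44496344) = 131.034040
y = r_b·(sin φ − φ·cos φ) = 119.042176·(0.44496344 − 0.46113344·0.89554873) = 3.808871

x=131.034040 y=3.808871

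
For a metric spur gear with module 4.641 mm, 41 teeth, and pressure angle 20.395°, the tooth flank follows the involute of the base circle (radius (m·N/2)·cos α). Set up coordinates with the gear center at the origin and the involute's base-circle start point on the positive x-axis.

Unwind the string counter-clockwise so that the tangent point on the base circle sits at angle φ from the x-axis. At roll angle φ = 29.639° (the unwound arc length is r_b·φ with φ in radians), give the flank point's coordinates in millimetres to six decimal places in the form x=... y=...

pitch radius r_p = m·N/2 = 4.641·41/2 = 95.140500
base radius r_b = r_p·cos α = 95.140500·cos 20.395° = 89.176371
roll angle φ = 29.639° = 0.51729814 rad
x = r_b·(cos φ + φ·sin φ) = 89.176371·(0.86915851 + 0.51729814·0.49453360) = 100.321618
y = r_b·(sin φ − φ·cos φ) = 89.176371·(0.49453360 − 0.51729814·0.86915851) = 4.005760

x=100.321618 y=4.005760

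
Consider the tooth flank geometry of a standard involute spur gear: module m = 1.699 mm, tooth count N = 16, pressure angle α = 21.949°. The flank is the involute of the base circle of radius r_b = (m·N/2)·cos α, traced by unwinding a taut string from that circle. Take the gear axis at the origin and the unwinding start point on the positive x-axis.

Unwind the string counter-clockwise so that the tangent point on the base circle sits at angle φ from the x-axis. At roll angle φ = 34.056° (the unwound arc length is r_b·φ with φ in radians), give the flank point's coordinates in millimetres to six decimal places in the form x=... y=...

pitch radius r_p = m·N/2 = 1.699·16/2 = 13.592000
base radius r_b = r_p·cos α = 13.592000·cos 21.949° = 12.606810
roll angle φ = 34.056° = 0.59438933 rad
x = r_b·(cos φ + φ·sin φ) = 12.606810·(0.82849063 + 0.59438933·0.56000292) = 14.640924
y = r_b·(sin φ − φ·cos φ) = 12.606810·(0.56000292 − 0.59438933·0.82849063) = 0.851677

x=14.640924 y=0.851677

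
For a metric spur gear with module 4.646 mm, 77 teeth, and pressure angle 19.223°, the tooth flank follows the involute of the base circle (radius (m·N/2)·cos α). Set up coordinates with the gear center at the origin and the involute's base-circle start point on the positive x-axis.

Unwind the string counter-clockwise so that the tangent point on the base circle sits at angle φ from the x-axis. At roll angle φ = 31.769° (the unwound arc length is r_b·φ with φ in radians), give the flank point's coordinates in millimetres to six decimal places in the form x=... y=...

pitch radius r_p = m·N/2 = 4.646·77/2 = 178.871000
base radius r_b = r_p·cos α = 178.871000·cos 19.223° = 168.897918
roll angle φ = 31.769° = 0.55447365 rad
x = r_b·(cos φ + φ·sin φ) = 168.897918·(0.85017768 + 0.55447365·0.52649588) = 192.899288
y = r_b·(sin φ − φ·cos φ) = 168.897918·(0.52649588 − 0.55447365·0.85017768) = 9.305390

x=192.899288 y=9.305390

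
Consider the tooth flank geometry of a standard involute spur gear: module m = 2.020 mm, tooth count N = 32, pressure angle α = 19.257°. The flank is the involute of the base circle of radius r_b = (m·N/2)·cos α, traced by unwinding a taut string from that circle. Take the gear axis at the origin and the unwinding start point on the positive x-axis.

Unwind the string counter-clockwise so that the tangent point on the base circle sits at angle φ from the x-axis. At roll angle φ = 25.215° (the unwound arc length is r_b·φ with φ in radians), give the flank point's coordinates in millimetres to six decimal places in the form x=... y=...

x=33.324792 y=0.850196

pitch radius r_p = m·N/2 = 2.020·32/2 = 32.320000
base radius r_b = r_p·cos α = 32.320000·cos 19.257° = 30.511655
roll angle φ = 25.215° = 0.44008477 rad
x = r_b·(cos φ + φ·sin φ) = 30.511655·(0.90471555 + 0.44008477·0.42601616) = 33.324792
y = r_b·(sin φ − φ·cos φ) = 30.511655·(0.42601616 − 0.44008477·0.90471555) = 0.850196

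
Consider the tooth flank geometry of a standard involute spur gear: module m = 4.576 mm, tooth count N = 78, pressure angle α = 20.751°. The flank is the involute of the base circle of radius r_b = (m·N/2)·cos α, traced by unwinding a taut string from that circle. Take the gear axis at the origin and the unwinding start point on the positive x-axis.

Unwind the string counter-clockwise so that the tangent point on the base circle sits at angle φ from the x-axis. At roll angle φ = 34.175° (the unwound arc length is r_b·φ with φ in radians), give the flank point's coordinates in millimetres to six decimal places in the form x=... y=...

x=193.984995 y=11.390118

pitch radius r_p = m·N/2 = 4.576·78/2 = 178.464000
base radius r_b = r_p·cos α = 178.464000·cos 20.751° = 166.886866
roll angle φ = 34.175° = 0.59646627 rad
x = r_b·(cos φ + φ·sin φ) = 166.886866·(0.82732575 + 0.59646627·0.56172244) = 193.984995
y = r_b·(sin φ − φ·cos φ) = 166.886866·(0.56172244 − 0.59646627·0.82732575) = 11.390118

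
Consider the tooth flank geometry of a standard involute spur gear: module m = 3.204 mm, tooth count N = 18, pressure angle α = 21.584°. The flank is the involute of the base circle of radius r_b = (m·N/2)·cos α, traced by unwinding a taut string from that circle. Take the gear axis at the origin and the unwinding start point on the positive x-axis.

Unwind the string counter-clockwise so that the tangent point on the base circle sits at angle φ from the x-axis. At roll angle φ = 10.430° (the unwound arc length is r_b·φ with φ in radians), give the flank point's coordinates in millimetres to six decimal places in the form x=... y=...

x=27.254602 y=0.053738

pitch radius r_p = m·N/2 = 3.204·18/2 = 28.836000
base radius r_b = r_p·cos α = 28.836000·cos 21.584° = 26.813998
roll angle φ = 10.430° = 0.18203784 rad
x = r_b·(cos φ + φ·sin φ) = 26.813998·(0.98347682 + 0.18203784·0.18103412) = 27.254602
y = r_b·(sin φ − φ·cos φ) = 26.813998·(0.18103412 − 0.18203784·0.98347682) = 0.053738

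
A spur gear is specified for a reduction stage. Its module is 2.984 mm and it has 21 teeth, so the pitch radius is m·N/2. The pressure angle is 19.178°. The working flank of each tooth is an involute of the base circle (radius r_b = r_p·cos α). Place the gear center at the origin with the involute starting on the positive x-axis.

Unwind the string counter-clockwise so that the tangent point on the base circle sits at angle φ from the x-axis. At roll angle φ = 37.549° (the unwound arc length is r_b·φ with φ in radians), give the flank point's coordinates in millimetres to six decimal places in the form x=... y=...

x=35.281876 y=2.659064

pitch radius r_p = m·N/2 = 2.984·21/2 = 31.332000
base radius r_b = r_p·cos α = 31.332000·cos 19.178° = 29.593155
roll angle φ = 37.549° = 0.65535368 rad
x = r_b·(cos φ + φ·sin φ) = 29.593155·(0.79283243 + 0.65535368·0.60943969) = 35.281876
y = r_b·(sin φ − φ·cos φ) = 29.593155·(0.60943969 − 0.65535368·0.79283243) = 2.659064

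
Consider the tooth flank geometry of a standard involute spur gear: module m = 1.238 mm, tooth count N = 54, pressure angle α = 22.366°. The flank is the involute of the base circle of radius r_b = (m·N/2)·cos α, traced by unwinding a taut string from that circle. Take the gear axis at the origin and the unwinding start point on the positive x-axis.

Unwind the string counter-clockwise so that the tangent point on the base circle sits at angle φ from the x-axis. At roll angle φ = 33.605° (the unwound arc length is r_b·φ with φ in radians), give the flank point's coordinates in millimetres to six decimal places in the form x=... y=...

pitch radius r_p = m·N/2 = 1.238·54/2 = 33.426000
base radius r_b = r_p·cos α = 33.426000·cos 22.366° = 30.911429
roll angle φ = 33.605° = 0.58651790 rad
x = r_b·(cos φ + φ·sin φ) = 30.911429·(0.83287295 + 0.58651790·0.55346423) = 35.779658
y = r_b·(sin φ − φ·cos φ) = 30.911429·(0.55346423 − 0.58651790·0.83287295) = 2.008295

x=35.779658 y=2.008295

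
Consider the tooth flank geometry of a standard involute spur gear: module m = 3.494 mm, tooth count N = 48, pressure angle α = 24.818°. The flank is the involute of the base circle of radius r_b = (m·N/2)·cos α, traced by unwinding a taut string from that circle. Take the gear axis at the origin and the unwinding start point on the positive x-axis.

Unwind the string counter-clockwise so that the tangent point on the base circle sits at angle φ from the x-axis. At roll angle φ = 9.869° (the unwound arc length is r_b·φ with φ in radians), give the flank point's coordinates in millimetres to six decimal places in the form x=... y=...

x=77.232245 y=0.129268

pitch radius r_p = m·N/2 = 3.494·48/2 = 83.856000
base radius r_b = r_p·cos α = 83.856000·cos 24.818° = 76.111534
roll angle φ = 9.869° = 0.17224654 rad
x = r_b·(cos φ + φ·sin φ) = 76.111534·(0.98520220 + 0.17224654·0.17139608) = 77.232245
y = r_b·(sin φ − φ·cos φ) = 76.111534·(0.17139608 − 0.17224654·0.98520220) = 0.129268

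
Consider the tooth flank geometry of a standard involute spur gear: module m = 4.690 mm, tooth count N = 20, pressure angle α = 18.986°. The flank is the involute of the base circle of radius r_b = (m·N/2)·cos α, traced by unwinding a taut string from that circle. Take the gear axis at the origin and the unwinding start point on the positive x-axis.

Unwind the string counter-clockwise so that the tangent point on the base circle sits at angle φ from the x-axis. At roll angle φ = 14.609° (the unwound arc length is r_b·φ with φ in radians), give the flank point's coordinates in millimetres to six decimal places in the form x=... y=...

pitch radius r_p = m·N/2 = 4.690·20/2 = 46.900000
base radius r_b = r_p·cos α = 46.900000·cos 18.986° = 44.348551
roll angle φ = 14.609° = 0.25497515 rad
x = r_b·(cos φ + φ·sin φ) = 44.348551·(0.96766956 + 0.25497515·0.25222136) = 45.766806
y = r_b·(sin φ − φ·cos φ) = 44.348551·(0.25222136 − 0.25497515·0.96766956) = 0.243459

x=45.766806 y=0.243459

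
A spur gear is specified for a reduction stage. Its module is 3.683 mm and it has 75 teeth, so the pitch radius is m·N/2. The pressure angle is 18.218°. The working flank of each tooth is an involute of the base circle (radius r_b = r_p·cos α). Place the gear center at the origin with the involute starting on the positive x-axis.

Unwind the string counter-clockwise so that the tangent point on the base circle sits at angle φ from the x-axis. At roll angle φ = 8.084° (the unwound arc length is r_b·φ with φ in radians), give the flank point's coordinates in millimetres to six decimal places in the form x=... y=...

x=132.488764 y=0.122581

pitch radius r_p = m·N/2 = 3.683·75/2 = 138.112500
base radius r_b = r_p·cos α = 138.112500·cos 18.218° = 131.189456
roll angle φ = 8.084° = 0.14109242 rad
x = r_b·(cos φ + φ·sin φ) = 131.189456·(0.99006297 + 0.14109242·0.14062476) = 132.488764
y = r_b·(sin φ − φ·cos φ) = 131.189456·(0.14062476 − 0.14109242·0.99006297) = 0.122581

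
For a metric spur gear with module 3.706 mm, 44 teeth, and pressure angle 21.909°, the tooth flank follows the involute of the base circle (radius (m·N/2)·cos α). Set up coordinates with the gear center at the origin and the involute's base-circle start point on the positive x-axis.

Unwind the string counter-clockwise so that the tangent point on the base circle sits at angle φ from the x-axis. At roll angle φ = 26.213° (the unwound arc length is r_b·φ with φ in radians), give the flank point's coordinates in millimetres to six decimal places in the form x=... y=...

pitch radius r_p = m·N/2 = 3.706·44/2 = 81.532000
base radius r_b = r_p·cos α = 81.532000·cos 21.909° = 75.643568
roll angle φ = 26.213° = 0.45750316 rad
x = r_b·(cos φ + φ·sin φ) = 75.643568·(0.89715817 + 0.45750316·0.44170942) = 83.150558
y = r_b·(sin φ − φ·cos φ) = 75.643568·(0.44170942 − 0.45750316·0.89715817) = 2.364370

x=83.150558 y=2.364370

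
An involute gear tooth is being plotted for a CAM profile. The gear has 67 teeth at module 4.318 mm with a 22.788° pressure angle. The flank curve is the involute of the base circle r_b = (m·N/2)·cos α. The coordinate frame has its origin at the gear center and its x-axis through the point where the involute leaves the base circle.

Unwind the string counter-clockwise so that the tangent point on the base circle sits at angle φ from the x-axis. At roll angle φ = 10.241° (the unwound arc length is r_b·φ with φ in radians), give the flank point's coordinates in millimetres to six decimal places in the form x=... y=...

pitch radius r_p = m·N/2 = 4.318·67/2 = 144.653000
base radius r_b = r_p·cos α = 144.653000·cos 22.788° = 133.362008
roll angle φ = 10.241° = 0.17873917 rad
x = r_b·(cos φ + φ·sin φ) = 133.362008·(0.98406864 + 0.17873917·0.17778897) = 135.475327
y = r_b·(sin φ − φ·cos φ) = 133.362008·(0.17778897 − 0.17873917·0.98406864) = 0.253036

x=135.475327 y=0.253036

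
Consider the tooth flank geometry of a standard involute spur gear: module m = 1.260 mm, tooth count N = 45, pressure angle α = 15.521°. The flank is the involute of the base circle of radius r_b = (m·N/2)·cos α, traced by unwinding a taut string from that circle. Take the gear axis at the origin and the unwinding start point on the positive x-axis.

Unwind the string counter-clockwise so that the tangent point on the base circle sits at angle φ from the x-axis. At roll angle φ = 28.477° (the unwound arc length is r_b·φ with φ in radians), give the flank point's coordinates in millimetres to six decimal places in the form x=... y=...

pitch radius r_p = m·N/2 = 1.260·45/2 = 28.350000
base radius r_b = r_p·cos α = 28.350000·cos 15.521° = 27.316145
roll angle φ = 28.477° = 0.49701741 rad
x = r_b·(cos φ + φ·sin φ) = 27.316145·(0.87900859 + 0.49701741·0.47680594) = 30.484529
y = r_b·(sin φ − φ·cos φ) = 27.316145·(0.47680594 − 0.49701741·0.87900859) = 1.090553

x=30.484529 y=1.090553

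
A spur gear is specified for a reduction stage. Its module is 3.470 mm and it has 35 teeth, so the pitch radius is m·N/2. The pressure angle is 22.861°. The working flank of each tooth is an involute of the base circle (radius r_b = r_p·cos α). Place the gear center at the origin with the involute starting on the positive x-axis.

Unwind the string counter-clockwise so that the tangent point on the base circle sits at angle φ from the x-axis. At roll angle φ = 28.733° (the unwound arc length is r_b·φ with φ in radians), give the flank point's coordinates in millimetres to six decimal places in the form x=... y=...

x=62.554833 y=2.293673

pitch radius r_p = m·N/2 = 3.470·35/2 = 60.725000
base radius r_b = r_p·cos α = 60.725000·cos 22.861° = 55.955055
roll angle φ = 28.733° = 0.50148545 rad
x = r_b·(cos φ + φ·sin φ) = 55.955055·(0.87686943 + 0.50148545·0.48072862) = 62.554833
y = r_b·(sin φ − φ·cos φ) = 55.955055·(0.48072862 − 0.50148545·0.87686943) = 2.293673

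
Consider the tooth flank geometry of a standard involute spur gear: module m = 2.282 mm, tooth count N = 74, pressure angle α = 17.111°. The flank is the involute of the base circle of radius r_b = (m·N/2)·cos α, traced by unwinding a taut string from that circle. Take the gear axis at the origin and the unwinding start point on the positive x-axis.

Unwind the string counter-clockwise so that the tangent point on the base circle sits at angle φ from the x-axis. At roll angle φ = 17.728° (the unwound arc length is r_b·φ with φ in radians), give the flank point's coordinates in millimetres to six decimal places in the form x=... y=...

pitch radius r_p = m·N/2 = 2.282·74/2 = 84.434000
base radius r_b = r_p·cos α = 84.434000·cos 17.111° = 80.696659
roll angle φ = 17.728° = 0.30941197 rad
x = r_b·(cos φ + φ·sin φ) = 80.696659·(0.95251279 + 0.30941197·0.30449858) = 84.467477
y = r_b·(sin φ − φ·cos φ) = 80.696659·(0.30449858 − 0.30941197·0.95251279) = 0.789191

x=84.467477 y=0.789191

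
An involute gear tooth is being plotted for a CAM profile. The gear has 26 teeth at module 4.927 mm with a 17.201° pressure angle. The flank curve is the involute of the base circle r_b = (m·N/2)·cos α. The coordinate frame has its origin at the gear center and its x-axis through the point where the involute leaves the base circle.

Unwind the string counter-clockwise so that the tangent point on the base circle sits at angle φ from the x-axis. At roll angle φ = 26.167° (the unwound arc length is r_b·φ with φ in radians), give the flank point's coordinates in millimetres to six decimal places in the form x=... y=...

x=67.238273 y=1.902570

pitch radius r_p = m·N/2 = 4.927·26/2 = 64.051000
base radius r_b = r_p·cos α = 64.051000·cos 17.201° = 61.186204
roll angle φ = 26.167° = 0.45670031 rad
x = r_b·(cos φ + φ·sin φ) = 61.186204·(0.89751251 + 0.45670031·0.44098900) = 67.238273
y = r_b·(sin φ − φ·cos φ) = 61.186204·(0.44098900 − 0.45670031·0.89751251) = 1.902570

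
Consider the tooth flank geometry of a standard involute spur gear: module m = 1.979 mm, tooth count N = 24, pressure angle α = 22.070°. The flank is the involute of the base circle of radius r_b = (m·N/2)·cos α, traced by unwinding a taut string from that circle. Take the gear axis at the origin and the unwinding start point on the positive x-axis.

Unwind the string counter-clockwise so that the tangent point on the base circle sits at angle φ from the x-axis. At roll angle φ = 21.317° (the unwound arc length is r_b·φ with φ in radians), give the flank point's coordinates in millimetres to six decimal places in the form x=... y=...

pitch radius r_p = m·N/2 = 1.979·24/2 = 23.748000
base radius r_b = r_p·cos α = 23.748000·cos 22.070° = 22.007877
roll angle φ = 21.317° = 0.37205184 rad
x = r_b·(cos φ + φ·sin φ) = 22.007877·(0.93158341 + 0.37205184·0.36352765) = 23.478763
y = r_b·(sin φ − φ·cos φ) = 22.007877·(0.36352765 − 0.37205184·0.93158341) = 0.372601

x=23.478763 y=0.372601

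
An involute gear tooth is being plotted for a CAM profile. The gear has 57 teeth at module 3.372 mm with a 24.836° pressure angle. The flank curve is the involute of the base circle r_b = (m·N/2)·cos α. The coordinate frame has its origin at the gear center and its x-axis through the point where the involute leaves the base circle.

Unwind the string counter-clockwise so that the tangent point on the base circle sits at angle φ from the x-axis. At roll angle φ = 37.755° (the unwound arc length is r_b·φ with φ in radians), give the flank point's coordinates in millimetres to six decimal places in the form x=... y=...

x=104.142242 y=7.962395

pitch radius r_p = m·N/2 = 3.372·57/2 = 96.102000
base radius r_b = r_p·cos α = 96.102000·cos 24.836° = 87.213886
roll angle φ = 37.755° = 0.65894906 rad
x = r_b·(cos φ + φ·sin φ) = 87.213886·(0.79063614 + 0.65894906·0.61228628) = 104.142242
y = r_b·(sin φ − φ·cos φ) = 87.213886·(0.61228628 − 0.65894906·0.79063614) = 7.962395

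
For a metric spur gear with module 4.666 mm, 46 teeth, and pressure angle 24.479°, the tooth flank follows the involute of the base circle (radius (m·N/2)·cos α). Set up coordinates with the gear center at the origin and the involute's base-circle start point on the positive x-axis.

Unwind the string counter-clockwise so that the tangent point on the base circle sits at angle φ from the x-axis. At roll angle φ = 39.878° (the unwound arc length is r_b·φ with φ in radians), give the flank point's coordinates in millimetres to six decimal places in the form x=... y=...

x=118.539717 y=10.454257

pitch radius r_p = m·N/2 = 4.666·46/2 = 107.318000
base radius r_b = r_p·cos α = 107.318000·cos 24.479° = 97.671529
roll angle φ = 39.878° = 0.69600240 rad
x = r_b·(cos φ + φ·sin φ) = 97.671529·(0.76741139 + 0.69600240·0.64115501) = 118.539717
y = r_b·(sin φ − φ·cos φ) = 97.671529·(0.64115501 − 0.69600240·0.76741139) = 10.454257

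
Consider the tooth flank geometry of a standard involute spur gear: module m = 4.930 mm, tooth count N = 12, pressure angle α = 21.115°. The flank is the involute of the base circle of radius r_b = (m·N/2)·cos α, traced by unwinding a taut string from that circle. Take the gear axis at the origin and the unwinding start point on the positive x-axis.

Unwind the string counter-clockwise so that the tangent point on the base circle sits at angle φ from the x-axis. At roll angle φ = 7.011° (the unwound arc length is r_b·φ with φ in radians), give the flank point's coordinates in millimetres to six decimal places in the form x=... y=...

x=27.799789 y=0.016827

pitch radius r_p = m·N/2 = 4.930·12/2 = 29.580000
base radius r_b = r_p·cos α = 29.580000·cos 21.115° = 27.593977
roll angle φ = 7.011° = 0.12236503 rad
x = r_b·(cos φ + φ·sin φ) = 27.593977·(0.99252274 + 0.12236503·0.12205990) = 27.799789
y = r_b·(sin φ − φ·cos φ) = 27.593977·(0.12205990 − 0.12236503·0.99252274) = 0.016827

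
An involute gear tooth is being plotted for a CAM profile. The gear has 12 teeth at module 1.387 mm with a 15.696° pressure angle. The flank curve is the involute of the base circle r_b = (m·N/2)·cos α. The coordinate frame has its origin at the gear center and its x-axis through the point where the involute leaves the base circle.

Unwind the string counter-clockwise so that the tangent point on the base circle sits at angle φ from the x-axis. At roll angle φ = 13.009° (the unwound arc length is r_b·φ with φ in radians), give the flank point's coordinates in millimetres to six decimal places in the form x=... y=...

x=8.215532 y=0.031098

pitch radius r_p = m·N/2 = 1.387·12/2 = 8.322000
base radius r_b = r_p·cos α = 8.322000·cos 15.696° = 8.011678
roll angle φ = 13.009° = 0.22704988 rad
x = r_b·(cos φ + φ·sin φ) = 8.011678·(0.97433472 + 0.22704988·0.22510411) = 8.215532
y = r_b·(sin φ − φ·cos φ) = 8.011678·(0.22510411 − 0.22704988·0.97433472) = 0.031098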